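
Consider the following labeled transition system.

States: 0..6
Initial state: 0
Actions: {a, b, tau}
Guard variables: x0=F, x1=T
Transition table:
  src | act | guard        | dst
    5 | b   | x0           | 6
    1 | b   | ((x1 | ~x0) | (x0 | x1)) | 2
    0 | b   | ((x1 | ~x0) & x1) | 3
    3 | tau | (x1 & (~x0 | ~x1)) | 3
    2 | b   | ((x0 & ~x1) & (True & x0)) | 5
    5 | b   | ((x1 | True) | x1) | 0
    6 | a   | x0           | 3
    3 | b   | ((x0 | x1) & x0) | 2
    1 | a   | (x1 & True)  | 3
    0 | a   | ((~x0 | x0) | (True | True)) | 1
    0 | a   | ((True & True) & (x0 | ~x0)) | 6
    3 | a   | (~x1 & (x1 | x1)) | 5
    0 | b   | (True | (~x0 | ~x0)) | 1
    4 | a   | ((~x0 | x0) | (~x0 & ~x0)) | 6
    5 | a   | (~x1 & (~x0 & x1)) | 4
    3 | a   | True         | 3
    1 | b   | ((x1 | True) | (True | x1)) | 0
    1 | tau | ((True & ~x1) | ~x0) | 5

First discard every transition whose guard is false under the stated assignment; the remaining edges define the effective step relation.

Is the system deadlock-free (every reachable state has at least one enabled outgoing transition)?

Answer: DEADLOCK at state 2

Trace:
Reach set: {0,1,2,3,5,6}
  0: a→1  a→6  b→1  b→3  [4 out]
  1: a→3  b→0  b→2  tau→5  [4 out]
  2: ∅  [deadlock]
  3: a→3  tau→3  [2 out]
  5: b→0  [1 out]
  6: ∅  [deadlock]
witness 2: b·b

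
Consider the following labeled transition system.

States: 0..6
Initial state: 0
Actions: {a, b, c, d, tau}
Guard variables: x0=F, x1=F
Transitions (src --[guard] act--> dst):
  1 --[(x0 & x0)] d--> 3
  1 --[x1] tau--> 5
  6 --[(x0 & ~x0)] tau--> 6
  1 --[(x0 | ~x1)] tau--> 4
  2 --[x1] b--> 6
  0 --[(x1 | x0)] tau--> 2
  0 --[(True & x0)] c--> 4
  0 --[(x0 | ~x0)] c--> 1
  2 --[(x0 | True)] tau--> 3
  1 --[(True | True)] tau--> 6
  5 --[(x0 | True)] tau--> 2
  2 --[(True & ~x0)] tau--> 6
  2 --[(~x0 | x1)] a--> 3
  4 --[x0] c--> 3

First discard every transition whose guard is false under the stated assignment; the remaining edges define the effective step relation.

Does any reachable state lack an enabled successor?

Reach set: {0,1,4,6}
  0: c→1  [deg 1]
  1: tau→4  tau→6  [deg 2]
  4: ∅  [deadlock]
  6: ∅  [deadlock]
trace reaching 4: c·tau

Answer: DEADLOCK at state 4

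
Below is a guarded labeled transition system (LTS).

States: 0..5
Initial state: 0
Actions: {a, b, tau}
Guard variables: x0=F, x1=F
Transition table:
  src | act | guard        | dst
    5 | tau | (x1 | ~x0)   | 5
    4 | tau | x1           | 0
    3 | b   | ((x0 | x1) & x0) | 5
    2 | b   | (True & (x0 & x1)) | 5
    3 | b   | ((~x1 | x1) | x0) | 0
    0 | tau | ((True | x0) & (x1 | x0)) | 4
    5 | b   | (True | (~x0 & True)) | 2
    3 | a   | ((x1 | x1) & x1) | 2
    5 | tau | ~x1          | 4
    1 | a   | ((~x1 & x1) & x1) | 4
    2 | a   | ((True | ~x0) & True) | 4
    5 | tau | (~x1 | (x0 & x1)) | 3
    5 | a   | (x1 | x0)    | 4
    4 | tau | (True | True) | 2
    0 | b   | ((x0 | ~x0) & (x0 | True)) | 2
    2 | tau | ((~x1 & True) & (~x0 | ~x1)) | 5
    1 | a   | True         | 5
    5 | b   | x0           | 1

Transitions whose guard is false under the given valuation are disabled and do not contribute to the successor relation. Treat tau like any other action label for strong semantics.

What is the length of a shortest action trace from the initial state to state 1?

Answer: UNREACHABLE

Analysis:
Layered search for 1:
  L0 = {0}
  L1 = {2}
  L2 = {4,5}
  L3 = {3}
1 never appears.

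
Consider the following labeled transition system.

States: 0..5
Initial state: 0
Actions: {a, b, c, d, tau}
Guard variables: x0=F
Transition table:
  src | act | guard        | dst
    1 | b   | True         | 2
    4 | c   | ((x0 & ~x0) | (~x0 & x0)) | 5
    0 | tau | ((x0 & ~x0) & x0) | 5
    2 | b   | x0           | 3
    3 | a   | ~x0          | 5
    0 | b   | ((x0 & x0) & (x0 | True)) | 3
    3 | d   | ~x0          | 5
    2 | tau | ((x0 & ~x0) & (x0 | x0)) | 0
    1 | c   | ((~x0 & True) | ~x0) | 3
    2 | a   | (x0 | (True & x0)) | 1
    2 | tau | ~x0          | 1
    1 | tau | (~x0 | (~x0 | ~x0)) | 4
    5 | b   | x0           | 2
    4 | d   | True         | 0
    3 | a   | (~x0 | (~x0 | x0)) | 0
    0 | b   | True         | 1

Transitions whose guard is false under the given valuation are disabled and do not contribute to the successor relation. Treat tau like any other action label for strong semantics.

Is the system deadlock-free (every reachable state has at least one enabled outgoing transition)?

Answer: DEADLOCK at state 5

Analysis:
Reachable = {0,1,2,3,4,5}
  0: b→1  [1 exit(s)]
  1: b→2  c→3  tau→4  [3 exit(s)]
  2: tau→1  [1 exit(s)]
  3: a→0  a→5  d→5  [3 exit(s)]
  4: d→0  [1 exit(s)]
  5: ∅  [STUCK]
Path to 5: b·c·a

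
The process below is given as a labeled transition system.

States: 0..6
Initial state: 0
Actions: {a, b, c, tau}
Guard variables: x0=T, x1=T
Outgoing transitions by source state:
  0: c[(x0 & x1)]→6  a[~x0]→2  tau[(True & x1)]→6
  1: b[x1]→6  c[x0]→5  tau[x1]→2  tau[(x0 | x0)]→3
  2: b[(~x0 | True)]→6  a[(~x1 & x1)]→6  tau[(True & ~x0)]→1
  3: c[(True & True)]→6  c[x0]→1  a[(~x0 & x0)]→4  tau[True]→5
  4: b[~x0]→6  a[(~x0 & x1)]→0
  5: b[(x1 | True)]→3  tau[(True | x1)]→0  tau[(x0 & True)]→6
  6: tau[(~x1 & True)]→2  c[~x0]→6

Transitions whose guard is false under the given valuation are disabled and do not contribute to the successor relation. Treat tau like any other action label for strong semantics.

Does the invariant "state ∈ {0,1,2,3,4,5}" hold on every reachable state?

Allowed set {0,1,2,3,4,5}
Reach set: {0,6}
  0: ok
  6: VIOLATES
reach 6 via c — violates

Answer: INVARIANT VIOLATED at state 6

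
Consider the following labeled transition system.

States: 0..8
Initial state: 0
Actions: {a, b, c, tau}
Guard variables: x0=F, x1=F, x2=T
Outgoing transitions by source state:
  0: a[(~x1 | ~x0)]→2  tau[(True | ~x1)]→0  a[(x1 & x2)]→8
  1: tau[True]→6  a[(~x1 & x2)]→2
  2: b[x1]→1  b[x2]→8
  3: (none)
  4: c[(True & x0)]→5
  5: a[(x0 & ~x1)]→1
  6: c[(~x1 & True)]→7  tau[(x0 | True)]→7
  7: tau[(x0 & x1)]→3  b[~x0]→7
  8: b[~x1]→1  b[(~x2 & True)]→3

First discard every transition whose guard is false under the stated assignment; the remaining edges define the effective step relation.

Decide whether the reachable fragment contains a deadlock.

Reachable = {0,1,2,6,7,8}
  0: a→2  tau→0  [2 out]
  1: a→2  tau→6  [2 out]
  2: b→8  [1 out]
  6: c→7  tau→7  [2 out]
  7: b→7  [1 out]
  8: b→1  [1 out]

Answer: DEADLOCK-FREE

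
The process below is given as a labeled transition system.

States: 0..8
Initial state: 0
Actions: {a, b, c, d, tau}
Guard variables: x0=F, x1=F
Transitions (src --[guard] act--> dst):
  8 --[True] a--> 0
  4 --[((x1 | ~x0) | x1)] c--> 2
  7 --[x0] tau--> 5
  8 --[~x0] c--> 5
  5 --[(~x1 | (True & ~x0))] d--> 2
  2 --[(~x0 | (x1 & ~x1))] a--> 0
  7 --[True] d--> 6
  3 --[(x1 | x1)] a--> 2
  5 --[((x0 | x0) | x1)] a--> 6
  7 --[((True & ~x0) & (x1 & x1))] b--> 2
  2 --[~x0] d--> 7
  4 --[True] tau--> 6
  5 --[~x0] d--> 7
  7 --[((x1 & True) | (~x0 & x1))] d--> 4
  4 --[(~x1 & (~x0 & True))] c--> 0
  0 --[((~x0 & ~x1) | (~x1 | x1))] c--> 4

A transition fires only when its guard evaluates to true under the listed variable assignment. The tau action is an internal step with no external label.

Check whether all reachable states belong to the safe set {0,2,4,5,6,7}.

Allowed set {0,2,4,5,6,7}
Reachable = {0,2,4,6,7}
  0: ✓
  2: ✓
  4: ✓
  6: ✓
  7: ✓

Answer: INVARIANT HOLDS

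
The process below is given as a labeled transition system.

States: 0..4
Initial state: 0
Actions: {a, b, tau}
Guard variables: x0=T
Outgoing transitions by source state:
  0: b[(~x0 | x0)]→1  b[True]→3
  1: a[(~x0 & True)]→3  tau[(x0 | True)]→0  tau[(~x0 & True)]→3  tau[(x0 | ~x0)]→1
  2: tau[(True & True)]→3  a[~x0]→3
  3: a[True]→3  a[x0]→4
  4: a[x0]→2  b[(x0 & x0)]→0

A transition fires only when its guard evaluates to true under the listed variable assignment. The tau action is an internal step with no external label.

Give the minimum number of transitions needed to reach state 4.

Answer: 2

Trace:
Breadth-first toward 4:
  depth 0: {0}
  depth 1: {1,3}
  depth 2: {4}
4 enters at depth 2; path b·a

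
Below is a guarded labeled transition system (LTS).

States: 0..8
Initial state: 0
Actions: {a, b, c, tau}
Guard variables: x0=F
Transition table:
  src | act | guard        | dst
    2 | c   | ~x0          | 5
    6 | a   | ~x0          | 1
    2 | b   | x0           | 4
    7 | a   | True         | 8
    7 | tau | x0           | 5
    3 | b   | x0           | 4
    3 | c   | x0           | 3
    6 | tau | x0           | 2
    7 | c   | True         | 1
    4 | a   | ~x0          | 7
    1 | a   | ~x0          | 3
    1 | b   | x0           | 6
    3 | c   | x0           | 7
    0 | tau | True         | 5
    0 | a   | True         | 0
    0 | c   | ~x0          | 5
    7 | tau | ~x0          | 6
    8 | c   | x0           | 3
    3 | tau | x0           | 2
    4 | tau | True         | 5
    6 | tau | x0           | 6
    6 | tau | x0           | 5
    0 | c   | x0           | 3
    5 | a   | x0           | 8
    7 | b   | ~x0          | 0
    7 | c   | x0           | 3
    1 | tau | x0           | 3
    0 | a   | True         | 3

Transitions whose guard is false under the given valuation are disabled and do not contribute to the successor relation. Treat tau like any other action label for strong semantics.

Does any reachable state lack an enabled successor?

Reach set: {0,3,5}
  0: a→0  a→3  c→5  tau→5  [deg 4]
  3: ∅  [no exit]
  5: ∅  [no exit]
witness 3: a

Answer: DEADLOCK at state 3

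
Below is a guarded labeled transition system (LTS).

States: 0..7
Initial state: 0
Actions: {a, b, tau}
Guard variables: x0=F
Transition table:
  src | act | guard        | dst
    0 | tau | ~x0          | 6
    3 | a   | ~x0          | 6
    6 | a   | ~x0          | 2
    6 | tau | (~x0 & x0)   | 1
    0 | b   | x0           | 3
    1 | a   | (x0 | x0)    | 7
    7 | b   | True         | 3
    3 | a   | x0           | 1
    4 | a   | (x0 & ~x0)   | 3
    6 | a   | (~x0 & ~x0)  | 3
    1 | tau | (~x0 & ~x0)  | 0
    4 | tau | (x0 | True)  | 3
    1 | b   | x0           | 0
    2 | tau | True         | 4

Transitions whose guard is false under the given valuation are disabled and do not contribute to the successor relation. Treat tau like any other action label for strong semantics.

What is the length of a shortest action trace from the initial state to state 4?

Breadth-first toward 4:
  Layer 0: {0}
  Layer 1: {6}
  Layer 2: {2,3}
  Layer 3: {4}
4 enters at depth 3; path tau·a·tau

Answer: 3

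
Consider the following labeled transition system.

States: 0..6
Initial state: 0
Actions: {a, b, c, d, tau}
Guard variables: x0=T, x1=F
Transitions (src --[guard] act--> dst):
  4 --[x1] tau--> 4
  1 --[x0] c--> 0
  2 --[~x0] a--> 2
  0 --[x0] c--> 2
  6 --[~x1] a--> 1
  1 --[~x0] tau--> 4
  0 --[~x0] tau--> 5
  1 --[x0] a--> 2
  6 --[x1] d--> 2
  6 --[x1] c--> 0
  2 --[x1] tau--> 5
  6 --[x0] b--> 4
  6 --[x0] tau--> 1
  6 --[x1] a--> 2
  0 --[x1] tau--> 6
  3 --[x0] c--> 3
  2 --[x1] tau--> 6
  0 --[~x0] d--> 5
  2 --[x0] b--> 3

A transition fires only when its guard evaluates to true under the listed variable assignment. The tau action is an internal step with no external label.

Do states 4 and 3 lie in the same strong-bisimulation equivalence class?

Answer: NOT BISIMILAR

Working:
Compute ~ classes (split until stable):
  round 0: {{0,1,2,3,4,5,6}}
  round 1: {{0,3},{1},{2},{4,5},{6}}
  round 2: {{0},{1},{2},{3},{4,5},{6}}
stable after 3 split(s): 6 block(s)
4∈{4,5}, 3∈{3}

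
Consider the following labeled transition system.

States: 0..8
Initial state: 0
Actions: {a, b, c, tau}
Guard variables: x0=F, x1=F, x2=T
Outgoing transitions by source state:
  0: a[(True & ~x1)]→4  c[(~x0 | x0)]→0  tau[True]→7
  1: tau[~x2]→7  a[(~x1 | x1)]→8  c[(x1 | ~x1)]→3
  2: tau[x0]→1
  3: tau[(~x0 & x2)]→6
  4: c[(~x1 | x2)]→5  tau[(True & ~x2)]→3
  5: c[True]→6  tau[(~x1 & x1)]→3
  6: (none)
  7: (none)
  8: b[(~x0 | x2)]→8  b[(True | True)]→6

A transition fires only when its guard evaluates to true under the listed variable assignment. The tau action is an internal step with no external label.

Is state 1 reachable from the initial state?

Guard filter leaves 10 enabled edge(s).
Layer 0: {0}
Layer 1: {4,7}  total {0,4,7}
Layer 2: {5}  total {0,4,5,7}
Layer 3: {6}  total {0,4,5,6,7}
Reachable = {0,4,5,6,7}

Answer: UNREACHABLE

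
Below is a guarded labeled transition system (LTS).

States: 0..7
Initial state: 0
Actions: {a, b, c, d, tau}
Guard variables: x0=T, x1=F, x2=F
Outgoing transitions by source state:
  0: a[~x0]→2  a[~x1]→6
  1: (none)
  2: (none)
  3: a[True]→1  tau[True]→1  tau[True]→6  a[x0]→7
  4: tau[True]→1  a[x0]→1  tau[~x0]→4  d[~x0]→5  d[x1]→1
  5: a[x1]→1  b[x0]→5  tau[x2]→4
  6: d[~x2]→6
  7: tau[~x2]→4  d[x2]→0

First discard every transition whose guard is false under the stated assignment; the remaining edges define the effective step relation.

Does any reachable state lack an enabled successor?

Reachable = {0,6}
  0: a→6  [deg 1]
  6: d→6  [deg 1]

Answer: DEADLOCK-FREE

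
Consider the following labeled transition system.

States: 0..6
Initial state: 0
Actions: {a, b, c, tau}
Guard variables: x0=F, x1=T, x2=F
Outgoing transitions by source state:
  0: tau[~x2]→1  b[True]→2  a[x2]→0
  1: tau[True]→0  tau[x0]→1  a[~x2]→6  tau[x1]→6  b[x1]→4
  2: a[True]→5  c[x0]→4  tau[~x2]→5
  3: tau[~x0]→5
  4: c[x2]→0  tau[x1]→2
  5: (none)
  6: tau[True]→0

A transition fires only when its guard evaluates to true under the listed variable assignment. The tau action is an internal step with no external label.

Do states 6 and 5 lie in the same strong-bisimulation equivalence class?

Refine partition for ~:
  π0 = {{0,1,2,3,4,5,6}}
  π1 = {{0},{1},{2},{3,4,6},{5}}
  π2 = {{0},{1},{2},{3},{4},{5},{6}}
7 equivalence class(es) (converged in 3)
6∈{6}, 5∈{5}

Answer: NOT BISIMILAR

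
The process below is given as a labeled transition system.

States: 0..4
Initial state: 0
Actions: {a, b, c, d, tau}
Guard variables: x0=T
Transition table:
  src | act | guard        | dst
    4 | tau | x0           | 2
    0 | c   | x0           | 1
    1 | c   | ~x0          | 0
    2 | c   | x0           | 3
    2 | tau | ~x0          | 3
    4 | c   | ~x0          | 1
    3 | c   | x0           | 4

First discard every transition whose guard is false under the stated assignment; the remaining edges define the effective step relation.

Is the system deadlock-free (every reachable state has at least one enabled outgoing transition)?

Answer: DEADLOCK at state 1

Trace:
Reachable = {0,1}
  0: c→1  [1 out]
  1: ∅  [STUCK]
trace reaching 1: c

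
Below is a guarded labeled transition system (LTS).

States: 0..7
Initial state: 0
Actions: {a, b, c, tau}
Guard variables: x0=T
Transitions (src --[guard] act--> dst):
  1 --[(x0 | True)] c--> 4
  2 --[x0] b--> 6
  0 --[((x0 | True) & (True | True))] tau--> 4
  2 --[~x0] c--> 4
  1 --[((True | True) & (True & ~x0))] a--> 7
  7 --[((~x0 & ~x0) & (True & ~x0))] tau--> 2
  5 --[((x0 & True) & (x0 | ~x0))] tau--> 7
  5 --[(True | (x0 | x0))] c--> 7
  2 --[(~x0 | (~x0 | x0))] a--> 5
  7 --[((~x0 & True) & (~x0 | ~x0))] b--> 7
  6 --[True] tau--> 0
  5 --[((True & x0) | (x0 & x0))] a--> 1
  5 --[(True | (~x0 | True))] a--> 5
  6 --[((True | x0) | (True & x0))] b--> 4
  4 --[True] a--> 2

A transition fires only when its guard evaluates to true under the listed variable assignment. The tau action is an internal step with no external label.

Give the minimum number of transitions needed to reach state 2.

Layered search for 2:
  depth 0: {0}
  depth 1: {4}
  depth 2: {2}
depth(2)=2, e.g. tau·a

Answer: 2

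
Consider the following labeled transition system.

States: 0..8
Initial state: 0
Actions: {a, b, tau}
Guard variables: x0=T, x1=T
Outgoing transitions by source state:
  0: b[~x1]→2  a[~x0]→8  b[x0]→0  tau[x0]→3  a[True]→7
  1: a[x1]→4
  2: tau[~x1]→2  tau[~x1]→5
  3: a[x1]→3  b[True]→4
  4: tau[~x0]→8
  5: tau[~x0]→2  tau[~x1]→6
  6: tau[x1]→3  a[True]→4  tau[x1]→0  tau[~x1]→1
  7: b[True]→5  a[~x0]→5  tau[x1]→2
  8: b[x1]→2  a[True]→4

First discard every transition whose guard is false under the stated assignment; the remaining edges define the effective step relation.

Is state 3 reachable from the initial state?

13 transition(s) survive guard evaluation.
Layer 0: {0}
Layer 1: {3,7}  total {0,3,7}
Layer 2: {2,4,5}  total {0,2,3,4,5,7}
R = {0,2,3,4,5,7}
Path to 3: tau

Answer: REACHABLE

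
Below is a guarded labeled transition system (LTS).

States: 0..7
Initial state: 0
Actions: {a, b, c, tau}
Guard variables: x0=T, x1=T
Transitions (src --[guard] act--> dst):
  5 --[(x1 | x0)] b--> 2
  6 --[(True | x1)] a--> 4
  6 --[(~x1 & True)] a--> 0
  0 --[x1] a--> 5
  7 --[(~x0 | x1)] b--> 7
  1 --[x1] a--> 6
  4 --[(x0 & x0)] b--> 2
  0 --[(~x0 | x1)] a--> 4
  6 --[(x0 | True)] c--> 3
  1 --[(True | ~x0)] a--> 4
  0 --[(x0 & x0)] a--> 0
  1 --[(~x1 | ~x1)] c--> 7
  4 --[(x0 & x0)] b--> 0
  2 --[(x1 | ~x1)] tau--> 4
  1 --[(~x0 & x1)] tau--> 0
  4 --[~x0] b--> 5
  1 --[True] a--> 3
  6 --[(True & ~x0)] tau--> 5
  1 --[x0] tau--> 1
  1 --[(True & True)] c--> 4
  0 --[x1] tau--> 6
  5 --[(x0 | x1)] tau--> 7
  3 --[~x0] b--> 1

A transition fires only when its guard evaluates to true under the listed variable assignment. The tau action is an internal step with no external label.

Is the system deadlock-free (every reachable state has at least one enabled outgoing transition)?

Reachable = {0,2,3,4,5,6,7}
  0: a→0  a→4  a→5  tau→6  [4 out]
  2: tau→4  [1 out]
  3: ∅  [deadlock]
  4: b→0  b→2  [2 out]
  5: b→2  tau→7  [2 out]
  6: a→4  c→3  [2 out]
  7: b→7  [1 out]
Path to 3: tau·c

Answer: DEADLOCK at state 3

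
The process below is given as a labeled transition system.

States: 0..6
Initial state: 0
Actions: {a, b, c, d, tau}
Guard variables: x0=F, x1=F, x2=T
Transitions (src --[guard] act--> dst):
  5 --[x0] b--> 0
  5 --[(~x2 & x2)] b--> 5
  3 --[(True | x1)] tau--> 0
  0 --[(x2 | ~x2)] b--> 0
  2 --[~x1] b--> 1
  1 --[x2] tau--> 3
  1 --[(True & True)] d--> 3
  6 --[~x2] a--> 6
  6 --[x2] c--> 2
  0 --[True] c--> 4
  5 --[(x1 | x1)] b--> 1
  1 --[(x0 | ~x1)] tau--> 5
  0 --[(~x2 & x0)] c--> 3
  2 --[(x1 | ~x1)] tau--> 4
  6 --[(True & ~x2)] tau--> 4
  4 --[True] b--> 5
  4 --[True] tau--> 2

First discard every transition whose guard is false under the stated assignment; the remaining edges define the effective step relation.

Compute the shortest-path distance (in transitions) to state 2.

Answer: 2

Analysis:
Layered search for 2:
  L0 = {0}
  L1 = {4}
  L2 = {2,5}
first hit 2 at d=2 via c·tau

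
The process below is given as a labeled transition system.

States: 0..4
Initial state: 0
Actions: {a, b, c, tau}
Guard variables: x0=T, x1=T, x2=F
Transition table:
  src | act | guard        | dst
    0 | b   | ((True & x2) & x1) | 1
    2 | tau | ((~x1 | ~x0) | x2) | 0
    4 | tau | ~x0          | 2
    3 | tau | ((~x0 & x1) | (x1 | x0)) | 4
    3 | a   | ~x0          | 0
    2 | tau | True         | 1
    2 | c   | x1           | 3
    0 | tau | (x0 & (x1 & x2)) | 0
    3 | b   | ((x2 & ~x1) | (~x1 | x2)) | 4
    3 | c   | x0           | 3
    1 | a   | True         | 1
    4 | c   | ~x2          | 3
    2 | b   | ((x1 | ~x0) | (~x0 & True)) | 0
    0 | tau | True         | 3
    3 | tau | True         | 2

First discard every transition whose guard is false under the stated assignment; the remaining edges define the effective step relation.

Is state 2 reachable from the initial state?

Guard filter leaves 9 enabled edge(s).
Layer 0: {0}
Layer 1: {3}  total {0,3}
Layer 2: {2,4}  total {0,2,3,4}
Layer 3: {1}  total {0,1,2,3,4}
Reachable = {0,1,2,3,4}
witness 2: tau·tau

Answer: REACHABLE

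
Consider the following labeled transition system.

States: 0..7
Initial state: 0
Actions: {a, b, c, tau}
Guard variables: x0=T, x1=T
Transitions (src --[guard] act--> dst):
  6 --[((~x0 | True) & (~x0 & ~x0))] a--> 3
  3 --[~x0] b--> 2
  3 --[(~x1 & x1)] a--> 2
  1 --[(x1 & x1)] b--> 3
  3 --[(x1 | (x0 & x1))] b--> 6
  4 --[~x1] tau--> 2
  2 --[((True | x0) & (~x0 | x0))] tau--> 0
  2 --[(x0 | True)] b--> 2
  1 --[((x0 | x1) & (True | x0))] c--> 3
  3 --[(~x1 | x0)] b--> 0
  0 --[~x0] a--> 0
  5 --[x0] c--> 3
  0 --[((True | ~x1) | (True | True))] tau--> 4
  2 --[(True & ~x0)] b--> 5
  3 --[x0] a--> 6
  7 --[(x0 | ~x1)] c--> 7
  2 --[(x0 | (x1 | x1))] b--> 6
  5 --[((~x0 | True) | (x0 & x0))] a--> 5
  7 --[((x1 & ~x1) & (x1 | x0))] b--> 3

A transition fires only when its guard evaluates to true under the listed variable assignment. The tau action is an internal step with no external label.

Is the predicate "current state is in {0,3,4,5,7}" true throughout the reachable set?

Answer: INVARIANT HOLDS

Working:
Allowed set {0,3,4,5,7}
Reach set: {0,4}
  0: ok
  4: ok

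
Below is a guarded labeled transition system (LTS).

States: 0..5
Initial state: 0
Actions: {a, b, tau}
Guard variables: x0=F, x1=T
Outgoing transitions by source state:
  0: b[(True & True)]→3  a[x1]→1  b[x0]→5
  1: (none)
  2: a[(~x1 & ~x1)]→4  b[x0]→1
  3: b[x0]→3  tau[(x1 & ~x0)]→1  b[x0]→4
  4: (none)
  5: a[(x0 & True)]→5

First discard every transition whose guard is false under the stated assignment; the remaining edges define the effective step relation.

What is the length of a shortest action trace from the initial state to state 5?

Breadth-first toward 5:
  depth 0: {0}
  depth 1: {1,3}
5 never appears.

Answer: UNREACHABLE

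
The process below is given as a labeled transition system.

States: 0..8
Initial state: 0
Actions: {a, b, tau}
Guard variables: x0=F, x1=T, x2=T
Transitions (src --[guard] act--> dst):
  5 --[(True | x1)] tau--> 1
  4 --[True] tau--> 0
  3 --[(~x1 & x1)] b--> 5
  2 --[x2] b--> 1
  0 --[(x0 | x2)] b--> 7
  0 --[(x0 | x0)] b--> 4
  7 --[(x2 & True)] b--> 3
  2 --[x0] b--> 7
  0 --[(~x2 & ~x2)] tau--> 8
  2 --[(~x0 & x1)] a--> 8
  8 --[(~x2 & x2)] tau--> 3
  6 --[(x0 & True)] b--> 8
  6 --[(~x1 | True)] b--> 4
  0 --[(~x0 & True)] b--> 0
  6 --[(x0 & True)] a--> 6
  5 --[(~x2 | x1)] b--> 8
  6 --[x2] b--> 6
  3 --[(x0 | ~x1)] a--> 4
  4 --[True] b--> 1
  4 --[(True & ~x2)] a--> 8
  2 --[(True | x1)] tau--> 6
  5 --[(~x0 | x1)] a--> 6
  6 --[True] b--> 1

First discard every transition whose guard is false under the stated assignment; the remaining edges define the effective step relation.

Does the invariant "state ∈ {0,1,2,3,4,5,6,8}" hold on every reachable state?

Answer: INVARIANT VIOLATED at state 7

Analysis:
Safe = {0,1,2,3,4,5,6,8}
Reach set: {0,3,7}
  0: ok
  3: ok
  7: ✗ unsafe
counterexample path to 7: b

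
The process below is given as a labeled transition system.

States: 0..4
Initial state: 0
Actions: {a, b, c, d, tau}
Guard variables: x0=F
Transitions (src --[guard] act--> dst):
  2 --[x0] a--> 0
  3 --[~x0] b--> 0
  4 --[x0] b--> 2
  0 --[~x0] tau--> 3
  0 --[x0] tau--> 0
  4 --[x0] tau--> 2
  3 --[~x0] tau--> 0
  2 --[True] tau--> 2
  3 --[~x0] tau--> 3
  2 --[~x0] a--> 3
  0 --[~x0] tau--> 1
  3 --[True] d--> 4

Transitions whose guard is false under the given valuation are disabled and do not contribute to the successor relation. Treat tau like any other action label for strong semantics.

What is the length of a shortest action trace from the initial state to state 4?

Answer: 2

Trace:
Breadth-first toward 4:
  L0 = {0}
  L1 = {1,3}
  L2 = {4}
depth(4)=2, e.g. tau·d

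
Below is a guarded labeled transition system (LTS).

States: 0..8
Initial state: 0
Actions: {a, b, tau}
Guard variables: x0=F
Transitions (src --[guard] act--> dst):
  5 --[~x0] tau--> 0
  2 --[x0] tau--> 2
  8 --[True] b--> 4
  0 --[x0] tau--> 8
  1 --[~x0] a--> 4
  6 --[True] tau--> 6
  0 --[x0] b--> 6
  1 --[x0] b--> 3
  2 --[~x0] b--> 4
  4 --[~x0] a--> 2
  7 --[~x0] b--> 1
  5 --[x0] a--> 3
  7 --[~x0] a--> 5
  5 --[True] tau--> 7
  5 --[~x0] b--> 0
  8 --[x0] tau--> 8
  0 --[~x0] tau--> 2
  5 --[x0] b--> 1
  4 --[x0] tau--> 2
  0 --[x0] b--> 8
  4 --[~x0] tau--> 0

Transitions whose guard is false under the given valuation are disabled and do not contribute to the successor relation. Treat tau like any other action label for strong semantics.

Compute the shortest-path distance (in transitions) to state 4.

Breadth-first toward 4:
  depth 0: {0}
  depth 1: {2}
  depth 2: {4}
depth(4)=2, e.g. tau·b

Answer: 2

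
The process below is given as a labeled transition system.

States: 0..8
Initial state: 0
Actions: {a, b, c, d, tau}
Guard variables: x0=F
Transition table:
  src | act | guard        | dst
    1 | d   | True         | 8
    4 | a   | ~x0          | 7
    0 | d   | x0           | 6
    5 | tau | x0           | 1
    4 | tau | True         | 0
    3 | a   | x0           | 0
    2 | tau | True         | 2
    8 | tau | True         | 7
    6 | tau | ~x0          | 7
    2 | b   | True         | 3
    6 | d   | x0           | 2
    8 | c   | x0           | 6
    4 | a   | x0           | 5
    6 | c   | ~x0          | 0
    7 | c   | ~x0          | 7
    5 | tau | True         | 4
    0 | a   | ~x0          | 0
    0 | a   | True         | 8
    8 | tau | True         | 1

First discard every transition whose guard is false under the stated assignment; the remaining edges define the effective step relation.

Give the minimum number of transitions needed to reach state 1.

Answer: 2

Analysis:
BFS to 1:
  Layer 0: {0}
  Layer 1: {8}
  Layer 2: {1,7}
first hit 1 at d=2 via a·tau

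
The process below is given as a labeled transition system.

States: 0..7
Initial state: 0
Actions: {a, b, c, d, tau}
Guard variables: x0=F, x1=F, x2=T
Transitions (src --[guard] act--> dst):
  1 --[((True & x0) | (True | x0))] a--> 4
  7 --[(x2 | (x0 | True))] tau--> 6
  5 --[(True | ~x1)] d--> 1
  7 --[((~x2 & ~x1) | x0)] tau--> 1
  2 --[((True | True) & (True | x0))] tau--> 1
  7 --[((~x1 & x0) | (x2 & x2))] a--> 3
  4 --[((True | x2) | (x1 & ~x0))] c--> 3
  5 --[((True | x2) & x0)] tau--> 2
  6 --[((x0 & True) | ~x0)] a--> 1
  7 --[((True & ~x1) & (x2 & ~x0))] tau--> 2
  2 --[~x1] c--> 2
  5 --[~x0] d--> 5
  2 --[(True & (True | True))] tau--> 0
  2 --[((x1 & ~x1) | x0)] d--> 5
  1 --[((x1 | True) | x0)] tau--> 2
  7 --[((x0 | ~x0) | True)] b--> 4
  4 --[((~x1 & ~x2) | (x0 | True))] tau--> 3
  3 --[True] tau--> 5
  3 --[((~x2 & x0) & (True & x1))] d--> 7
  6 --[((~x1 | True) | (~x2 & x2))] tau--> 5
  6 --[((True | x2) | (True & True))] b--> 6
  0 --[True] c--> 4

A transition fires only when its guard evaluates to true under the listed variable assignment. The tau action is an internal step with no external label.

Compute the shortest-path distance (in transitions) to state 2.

Layered search for 2:
  depth 0: {0}
  depth 1: {4}
  depth 2: {3}
  depth 3: {5}
  depth 4: {1}
  depth 5: {2}
2 enters at depth 5; path c·c·tau·d·tau

Answer: 5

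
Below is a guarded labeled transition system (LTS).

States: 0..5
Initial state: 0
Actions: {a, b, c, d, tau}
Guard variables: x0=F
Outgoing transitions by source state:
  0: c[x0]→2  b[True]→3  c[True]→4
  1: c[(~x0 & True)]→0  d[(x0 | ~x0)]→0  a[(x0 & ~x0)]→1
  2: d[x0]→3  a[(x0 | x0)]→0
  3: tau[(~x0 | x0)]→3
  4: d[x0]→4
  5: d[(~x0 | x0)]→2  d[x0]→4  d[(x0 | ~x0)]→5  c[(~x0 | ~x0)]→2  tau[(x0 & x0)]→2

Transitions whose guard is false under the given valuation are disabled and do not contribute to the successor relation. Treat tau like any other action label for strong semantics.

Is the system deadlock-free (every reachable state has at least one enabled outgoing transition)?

Answer: DEADLOCK at state 4

Analysis:
Reachable = {0,3,4}
  0: b→3  c→4  [2 out]
  3: tau→3  [1 out]
  4: ∅  [deadlock]
trace reaching 4: c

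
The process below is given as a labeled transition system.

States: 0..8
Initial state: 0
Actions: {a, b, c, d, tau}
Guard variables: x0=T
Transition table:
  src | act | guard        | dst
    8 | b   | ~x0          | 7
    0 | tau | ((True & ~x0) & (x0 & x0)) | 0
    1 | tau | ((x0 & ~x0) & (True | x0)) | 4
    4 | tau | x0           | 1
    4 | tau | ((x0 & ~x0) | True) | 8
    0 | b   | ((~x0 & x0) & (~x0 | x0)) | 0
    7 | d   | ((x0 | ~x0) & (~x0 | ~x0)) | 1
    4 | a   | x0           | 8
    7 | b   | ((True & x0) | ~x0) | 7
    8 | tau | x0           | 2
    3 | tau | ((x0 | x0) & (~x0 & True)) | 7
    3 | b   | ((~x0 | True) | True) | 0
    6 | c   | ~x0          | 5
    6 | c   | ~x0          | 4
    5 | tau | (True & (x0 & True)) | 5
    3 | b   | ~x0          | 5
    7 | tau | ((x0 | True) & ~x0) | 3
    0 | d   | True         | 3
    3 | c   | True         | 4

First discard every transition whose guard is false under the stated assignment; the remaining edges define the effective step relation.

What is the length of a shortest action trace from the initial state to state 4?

Answer: 2

Trace:
BFS to 4:
  depth 0: {0}
  depth 1: {3}
  depth 2: {4}
first hit 4 at d=2 via d·c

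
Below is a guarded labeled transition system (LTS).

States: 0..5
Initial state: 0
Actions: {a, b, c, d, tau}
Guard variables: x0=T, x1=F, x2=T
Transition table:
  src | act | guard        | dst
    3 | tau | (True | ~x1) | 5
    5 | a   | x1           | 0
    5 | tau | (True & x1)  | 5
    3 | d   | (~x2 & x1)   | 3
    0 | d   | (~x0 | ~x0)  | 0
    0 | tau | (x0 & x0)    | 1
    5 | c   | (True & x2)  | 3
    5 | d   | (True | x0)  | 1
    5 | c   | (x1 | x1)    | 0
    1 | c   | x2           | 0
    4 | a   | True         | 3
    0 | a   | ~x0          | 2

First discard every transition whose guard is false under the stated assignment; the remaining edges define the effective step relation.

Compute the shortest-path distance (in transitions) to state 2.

Answer: UNREACHABLE

Trace:
Breadth-first toward 2:
  Layer 0: {0}
  Layer 1: {1}
2 never appears.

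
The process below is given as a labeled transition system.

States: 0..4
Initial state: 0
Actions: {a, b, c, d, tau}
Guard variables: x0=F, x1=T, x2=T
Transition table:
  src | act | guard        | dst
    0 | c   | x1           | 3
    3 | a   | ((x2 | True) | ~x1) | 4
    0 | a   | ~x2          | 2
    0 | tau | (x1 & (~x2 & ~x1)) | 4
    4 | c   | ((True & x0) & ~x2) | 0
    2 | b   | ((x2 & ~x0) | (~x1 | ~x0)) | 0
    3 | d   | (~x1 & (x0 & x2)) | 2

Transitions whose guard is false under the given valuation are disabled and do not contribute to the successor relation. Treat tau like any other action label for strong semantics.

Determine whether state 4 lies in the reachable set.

Answer: REACHABLE

Working:
After dropping false guards: 3 live edges.
L0 = {0}
L1 = {3}  total {0,3}
L2 = {4}  total {0,3,4}
Reach set: {0,3,4}
witness 4: c·a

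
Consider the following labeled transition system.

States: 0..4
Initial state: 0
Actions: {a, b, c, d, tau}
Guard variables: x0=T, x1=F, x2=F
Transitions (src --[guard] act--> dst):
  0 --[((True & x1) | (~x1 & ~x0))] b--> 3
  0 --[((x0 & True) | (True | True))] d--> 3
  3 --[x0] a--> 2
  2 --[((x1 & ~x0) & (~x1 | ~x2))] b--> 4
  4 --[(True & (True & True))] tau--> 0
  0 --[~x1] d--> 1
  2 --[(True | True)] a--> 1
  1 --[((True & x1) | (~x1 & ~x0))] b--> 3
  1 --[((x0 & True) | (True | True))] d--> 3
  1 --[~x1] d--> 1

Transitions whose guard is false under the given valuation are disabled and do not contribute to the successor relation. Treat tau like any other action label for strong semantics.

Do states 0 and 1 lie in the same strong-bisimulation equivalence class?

Refine partition for ~:
  P[0] = {{0,1,2,3,4}}
  P[1] = {{0,1},{2,3},{4}}
  P[2] = {{0,1},{2},{3},{4}}
stable after 3 split(s): 4 block(s)
[0]={0,1}  [1]={0,1}

Answer: BISIMILAR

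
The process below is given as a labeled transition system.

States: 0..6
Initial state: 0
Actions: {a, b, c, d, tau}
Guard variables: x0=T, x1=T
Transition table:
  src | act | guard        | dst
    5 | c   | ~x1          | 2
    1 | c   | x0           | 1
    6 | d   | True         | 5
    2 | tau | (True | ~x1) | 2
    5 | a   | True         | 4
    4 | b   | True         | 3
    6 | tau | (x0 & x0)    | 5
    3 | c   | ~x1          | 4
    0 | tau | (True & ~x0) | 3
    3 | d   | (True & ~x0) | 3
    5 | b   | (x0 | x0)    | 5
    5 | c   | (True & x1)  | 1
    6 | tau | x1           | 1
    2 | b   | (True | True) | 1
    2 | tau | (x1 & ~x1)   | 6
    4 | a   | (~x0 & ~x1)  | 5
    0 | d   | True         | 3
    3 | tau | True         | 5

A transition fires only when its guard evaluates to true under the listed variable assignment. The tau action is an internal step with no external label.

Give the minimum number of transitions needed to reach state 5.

Answer: 2

Working:
Breadth-first toward 5:
  depth 0: {0}
  depth 1: {3}
  depth 2: {5}
depth(5)=2, e.g. d·tau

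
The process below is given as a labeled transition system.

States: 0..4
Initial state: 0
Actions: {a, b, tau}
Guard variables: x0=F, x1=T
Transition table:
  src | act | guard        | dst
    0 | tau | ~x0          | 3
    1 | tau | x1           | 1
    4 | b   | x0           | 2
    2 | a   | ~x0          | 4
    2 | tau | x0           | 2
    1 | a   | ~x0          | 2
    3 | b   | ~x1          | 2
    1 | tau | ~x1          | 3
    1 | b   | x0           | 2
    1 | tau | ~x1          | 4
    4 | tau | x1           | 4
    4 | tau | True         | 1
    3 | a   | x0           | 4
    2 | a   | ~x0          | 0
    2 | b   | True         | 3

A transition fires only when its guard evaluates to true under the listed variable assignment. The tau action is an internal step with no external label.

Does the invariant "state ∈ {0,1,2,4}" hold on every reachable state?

Answer: INVARIANT VIOLATED at state 3

Analysis:
Allowed set {0,1,2,4}
Reachable = {0,3}
  0: ok
  3: VIOLATES
witness against invariant: tau → 3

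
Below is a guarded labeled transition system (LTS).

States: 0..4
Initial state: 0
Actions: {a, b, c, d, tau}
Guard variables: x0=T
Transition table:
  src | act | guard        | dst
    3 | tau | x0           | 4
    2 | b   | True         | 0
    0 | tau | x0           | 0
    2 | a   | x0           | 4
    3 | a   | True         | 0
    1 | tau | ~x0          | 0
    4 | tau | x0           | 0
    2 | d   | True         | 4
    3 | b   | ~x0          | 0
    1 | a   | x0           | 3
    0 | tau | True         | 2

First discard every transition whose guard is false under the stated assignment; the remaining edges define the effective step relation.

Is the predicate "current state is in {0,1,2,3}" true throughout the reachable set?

Answer: INVARIANT VIOLATED at state 4

Analysis:
Allowed set {0,1,2,3}
Reach set: {0,2,4}
  0: ✓
  2: ✓
  4: ✗ unsafe
counterexample path to 4: tau·a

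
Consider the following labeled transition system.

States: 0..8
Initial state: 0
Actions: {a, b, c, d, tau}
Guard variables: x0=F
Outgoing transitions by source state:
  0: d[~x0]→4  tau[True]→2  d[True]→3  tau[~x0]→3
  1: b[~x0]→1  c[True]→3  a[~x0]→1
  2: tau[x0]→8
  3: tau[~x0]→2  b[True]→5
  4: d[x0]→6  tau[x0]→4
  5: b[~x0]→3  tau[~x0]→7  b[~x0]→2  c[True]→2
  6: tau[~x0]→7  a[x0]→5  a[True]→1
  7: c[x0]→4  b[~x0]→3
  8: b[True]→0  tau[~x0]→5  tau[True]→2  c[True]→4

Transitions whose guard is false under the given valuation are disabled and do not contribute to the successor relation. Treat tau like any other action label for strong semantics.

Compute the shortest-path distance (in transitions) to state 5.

Answer: 2

Trace:
BFS to 5:
  Layer 0: {0}
  Layer 1: {2,3,4}
  Layer 2: {5}
first hit 5 at d=2 via d·b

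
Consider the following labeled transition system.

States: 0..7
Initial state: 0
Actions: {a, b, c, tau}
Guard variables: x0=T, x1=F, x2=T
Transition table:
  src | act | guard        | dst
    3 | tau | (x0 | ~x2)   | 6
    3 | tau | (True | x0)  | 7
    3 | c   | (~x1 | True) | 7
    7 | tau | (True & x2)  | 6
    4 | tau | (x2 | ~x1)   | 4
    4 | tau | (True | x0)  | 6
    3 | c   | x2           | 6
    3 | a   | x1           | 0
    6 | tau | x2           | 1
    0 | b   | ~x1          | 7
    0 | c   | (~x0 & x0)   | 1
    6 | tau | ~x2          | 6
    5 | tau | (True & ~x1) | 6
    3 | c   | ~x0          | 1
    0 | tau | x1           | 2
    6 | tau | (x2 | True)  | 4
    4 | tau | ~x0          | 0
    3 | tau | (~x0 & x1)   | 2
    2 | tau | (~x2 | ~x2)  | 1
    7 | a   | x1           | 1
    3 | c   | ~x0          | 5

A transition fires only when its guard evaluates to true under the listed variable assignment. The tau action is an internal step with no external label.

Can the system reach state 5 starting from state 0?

Answer: UNREACHABLE

Trace:
11 transition(s) survive guard evaluation.
depth 0: {0}
depth 1: {7}  now seen {0,7}
depth 2: {6}  now seen {0,6,7}
depth 3: {1,4}  now seen {0,1,4,6,7}
Reachable = {0,1,4,6,7}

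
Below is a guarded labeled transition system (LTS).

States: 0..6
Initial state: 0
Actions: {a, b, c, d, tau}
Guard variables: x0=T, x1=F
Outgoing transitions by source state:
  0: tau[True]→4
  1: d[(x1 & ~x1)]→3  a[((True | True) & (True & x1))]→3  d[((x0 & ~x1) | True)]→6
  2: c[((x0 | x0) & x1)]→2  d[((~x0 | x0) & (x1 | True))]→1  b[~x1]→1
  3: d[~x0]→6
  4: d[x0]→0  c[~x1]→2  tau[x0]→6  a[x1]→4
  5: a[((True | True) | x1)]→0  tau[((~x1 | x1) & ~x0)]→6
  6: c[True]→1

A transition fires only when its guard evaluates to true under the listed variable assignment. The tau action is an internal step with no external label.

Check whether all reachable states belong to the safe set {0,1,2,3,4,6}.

Allowed set {0,1,2,3,4,6}
Reachable = {0,1,2,4,6}
  0: ✓
  1: ✓
  2: ✓
  4: ✓
  6: ✓

Answer: INVARIANT HOLDS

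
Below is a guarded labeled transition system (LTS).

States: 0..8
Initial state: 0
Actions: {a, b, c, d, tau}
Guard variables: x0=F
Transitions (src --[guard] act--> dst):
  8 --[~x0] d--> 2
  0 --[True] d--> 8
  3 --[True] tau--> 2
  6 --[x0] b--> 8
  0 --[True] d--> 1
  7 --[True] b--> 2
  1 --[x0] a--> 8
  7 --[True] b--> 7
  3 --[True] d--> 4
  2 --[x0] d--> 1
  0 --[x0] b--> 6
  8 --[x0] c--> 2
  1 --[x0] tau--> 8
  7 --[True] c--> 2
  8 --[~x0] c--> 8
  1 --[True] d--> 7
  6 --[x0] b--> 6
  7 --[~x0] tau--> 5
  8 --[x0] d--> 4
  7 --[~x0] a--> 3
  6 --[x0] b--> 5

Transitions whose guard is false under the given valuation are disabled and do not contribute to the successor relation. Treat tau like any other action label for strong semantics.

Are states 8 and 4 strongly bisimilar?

Refine partition for ~:
  P[0] = {{0,1,2,3,4,5,6,7,8}}
  P[1] = {{0,1},{2,4,5,6},{3},{7},{8}}
  P[2] = {{0},{1},{2,4,5,6},{3},{7},{8}}
Fixed point at round 3; 6 class(es).
[8]={8}  [4]={2,4,5,6}

Answer: NOT BISIMILAR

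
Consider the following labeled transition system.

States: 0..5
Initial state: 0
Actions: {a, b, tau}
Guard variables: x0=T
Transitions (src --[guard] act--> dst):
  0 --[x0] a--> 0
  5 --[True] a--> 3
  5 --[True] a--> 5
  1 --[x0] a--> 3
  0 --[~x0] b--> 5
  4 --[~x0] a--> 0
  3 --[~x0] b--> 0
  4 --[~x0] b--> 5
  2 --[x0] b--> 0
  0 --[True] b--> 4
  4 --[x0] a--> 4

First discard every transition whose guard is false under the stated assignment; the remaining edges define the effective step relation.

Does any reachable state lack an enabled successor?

Reach set: {0,4}
  0: a→0  b→4  [deg 2]
  4: a→4  [deg 1]

Answer: DEADLOCK-FREE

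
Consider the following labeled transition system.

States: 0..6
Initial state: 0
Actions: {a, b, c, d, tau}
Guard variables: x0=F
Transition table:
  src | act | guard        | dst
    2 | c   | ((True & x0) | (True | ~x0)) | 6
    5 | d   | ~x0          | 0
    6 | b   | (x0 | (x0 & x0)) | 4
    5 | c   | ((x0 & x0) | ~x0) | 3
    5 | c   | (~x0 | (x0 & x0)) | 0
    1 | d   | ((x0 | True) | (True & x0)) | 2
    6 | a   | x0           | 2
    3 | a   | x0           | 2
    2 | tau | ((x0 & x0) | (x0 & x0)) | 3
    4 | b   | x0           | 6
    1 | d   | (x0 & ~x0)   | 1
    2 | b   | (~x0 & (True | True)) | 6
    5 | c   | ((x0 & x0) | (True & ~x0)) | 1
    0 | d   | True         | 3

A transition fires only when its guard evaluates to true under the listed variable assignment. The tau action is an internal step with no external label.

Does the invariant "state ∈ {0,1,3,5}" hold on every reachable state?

Inv-set: {0,1,3,5}
Reach set: {0,3}
  0: ✓
  3: ✓

Answer: INVARIANT HOLDS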